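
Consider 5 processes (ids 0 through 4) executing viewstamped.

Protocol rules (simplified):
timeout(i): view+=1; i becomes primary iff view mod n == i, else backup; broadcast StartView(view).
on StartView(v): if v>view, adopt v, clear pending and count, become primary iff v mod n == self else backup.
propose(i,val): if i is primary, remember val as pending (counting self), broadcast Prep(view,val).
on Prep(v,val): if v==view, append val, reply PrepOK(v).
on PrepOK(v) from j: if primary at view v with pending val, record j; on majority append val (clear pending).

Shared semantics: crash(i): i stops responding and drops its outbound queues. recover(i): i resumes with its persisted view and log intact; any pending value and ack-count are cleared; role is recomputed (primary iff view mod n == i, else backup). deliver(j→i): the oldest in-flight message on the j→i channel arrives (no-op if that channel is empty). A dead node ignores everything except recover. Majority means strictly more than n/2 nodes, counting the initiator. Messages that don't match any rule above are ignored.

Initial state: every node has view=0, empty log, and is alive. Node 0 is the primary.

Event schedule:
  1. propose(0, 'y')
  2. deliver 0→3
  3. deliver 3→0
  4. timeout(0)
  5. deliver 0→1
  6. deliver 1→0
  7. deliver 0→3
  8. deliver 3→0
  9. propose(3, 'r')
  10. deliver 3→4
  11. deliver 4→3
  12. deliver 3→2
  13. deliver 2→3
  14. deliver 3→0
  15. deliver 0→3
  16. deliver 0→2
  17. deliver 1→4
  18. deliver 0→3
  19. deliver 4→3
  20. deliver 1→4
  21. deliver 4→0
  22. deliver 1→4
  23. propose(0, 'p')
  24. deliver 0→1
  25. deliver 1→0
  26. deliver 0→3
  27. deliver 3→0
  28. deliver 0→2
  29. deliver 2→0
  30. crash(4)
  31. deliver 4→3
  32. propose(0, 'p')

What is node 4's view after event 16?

step 1 propose(0,'y'): —
step 2 deliver 0→3: 3={back,v=0,log=y}
step 3 deliver 3→0: —
step 4 timeout(0): 0={back,v=1,log=-}
step 5 deliver 0→1: 1={back,v=0,log=y}
step 6 deliver 1→0: —
step 7 deliver 0→3: 3={back,v=1,log=y}
step 8 deliver 3→0: —
step 9 propose(3,'r'): —
step 10 deliver 3→4: —
step 11 deliver 4→3: —
step 12 deliver 3→2: —
step 13 deliver 2→3: —
step 14 deliver 3→0: —
step 15 deliver 0→3: —
step 16 deliver 0→2: 2={back,v=0,log=y}

0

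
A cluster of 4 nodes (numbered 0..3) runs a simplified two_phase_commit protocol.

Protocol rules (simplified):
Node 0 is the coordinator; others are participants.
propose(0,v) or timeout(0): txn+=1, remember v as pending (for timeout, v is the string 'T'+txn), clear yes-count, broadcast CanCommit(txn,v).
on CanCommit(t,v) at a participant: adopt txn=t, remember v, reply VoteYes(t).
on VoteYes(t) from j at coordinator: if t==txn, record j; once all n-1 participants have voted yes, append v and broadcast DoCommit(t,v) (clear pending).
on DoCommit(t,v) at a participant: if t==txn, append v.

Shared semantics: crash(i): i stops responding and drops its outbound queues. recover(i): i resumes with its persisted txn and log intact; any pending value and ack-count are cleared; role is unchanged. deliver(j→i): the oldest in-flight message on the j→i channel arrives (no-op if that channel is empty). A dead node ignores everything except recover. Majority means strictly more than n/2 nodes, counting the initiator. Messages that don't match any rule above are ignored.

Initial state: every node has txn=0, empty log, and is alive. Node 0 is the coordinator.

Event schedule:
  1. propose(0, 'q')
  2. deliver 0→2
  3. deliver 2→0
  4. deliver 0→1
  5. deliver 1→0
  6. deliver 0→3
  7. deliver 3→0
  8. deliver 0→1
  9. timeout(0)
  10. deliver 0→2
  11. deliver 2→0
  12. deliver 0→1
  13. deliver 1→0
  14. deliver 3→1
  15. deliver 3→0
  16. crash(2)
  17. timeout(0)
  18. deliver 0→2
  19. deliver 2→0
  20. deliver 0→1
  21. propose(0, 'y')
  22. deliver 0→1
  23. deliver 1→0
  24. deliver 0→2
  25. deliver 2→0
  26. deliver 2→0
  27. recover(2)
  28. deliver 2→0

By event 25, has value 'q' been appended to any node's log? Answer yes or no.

yes

e1 propose(0,'q'): 0[coor,t=1,-]
e2 deliver 0→2: 2[part,t=1,-]
e3 deliver 2→0: ·
e4 deliver 0→1: 1[part,t=1,-]
e5 deliver 1→0: ·
e6 deliver 0→3: 3[part,t=1,-]
e7 deliver 3→0: 0[coor,t=1,q]
e8 deliver 0→1: 1[part,t=1,q]
e9 timeout(0): 0[coor,t=2,q]
e10 deliver 0→2: 2[part,t=1,q]
e11 deliver 2→0: ·
e12 deliver 0→1: 1[part,t=2,q]
e13 deliver 1→0: ·
e14 deliver 3→1: ·
e15 deliver 3→0: ·
e16 crash(2): 2[✗part,t=1,q]
e17 timeout(0): 0[coor,t=3,q]
e18 deliver 0→2: ·
e19 deliver 2→0: ·
e20 deliver 0→1: 1[part,t=3,q]
e21 propose(0,'y'): 0[coor,t=4,q]
e22 deliver 0→1: 1[part,t=4,q]
e23 deliver 1→0: ·
e24 deliver 0→2: ·
e25 deliver 2→0: ·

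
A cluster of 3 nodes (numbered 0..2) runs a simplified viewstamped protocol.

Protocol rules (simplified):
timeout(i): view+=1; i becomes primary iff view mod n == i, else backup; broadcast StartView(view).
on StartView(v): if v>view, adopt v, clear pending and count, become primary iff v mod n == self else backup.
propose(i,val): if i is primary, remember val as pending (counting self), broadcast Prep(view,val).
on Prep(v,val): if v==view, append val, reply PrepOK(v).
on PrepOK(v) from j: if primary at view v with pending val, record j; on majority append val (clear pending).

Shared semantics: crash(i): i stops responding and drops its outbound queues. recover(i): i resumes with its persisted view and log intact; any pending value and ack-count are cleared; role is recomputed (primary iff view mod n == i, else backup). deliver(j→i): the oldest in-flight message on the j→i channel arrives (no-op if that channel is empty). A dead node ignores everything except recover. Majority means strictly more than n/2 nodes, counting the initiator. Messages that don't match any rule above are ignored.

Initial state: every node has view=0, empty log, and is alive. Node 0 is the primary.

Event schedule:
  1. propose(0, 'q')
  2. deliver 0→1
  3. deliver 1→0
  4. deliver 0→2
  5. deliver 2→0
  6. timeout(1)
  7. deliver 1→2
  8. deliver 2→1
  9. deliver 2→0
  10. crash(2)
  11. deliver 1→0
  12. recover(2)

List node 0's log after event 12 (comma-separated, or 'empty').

after 1 — propose(0,'q'): ·
after 2 — deliver 0→1: n1:back/v0/[q]
after 3 — deliver 1→0: n0:prim/v0/[q]
after 4 — deliver 0→2: n2:back/v0/[q]
after 5 — deliver 2→0: ·
after 6 — timeout(1): n1:prim/v1/[q]
after 7 — deliver 1→2: n2:back/v1/[q]
after 8 — deliver 2→1: ·
after 9 — deliver 2→0: ·
after 10 — crash(2): n2:✗back/v1/[q]
after 11 — deliver 1→0: n0:back/v1/[q]
after 12 — recover(2): n2:back/v1/[q]

q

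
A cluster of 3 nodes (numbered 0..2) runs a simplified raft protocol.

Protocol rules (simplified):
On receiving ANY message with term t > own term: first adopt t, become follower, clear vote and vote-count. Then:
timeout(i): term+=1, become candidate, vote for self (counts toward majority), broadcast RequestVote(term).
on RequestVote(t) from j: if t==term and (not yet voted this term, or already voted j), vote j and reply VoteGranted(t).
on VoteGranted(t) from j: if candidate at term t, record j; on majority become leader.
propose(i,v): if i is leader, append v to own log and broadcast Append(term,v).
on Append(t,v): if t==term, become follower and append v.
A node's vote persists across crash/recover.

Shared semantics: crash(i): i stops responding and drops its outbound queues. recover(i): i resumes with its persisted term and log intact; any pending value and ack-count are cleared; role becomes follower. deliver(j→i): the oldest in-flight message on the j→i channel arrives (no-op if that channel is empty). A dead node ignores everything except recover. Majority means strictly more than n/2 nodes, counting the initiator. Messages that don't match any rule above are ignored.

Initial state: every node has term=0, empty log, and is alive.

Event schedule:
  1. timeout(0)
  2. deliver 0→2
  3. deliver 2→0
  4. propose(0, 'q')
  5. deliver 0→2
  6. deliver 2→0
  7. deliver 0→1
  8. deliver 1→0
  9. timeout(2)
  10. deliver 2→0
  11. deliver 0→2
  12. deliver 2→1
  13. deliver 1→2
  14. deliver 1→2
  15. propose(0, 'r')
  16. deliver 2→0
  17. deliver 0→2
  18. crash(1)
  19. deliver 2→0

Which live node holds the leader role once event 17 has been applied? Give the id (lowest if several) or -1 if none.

2

step 1 timeout(0): 0={cand,t=1,log=-}
step 2 deliver 0→2: 2={foll,t=1,log=-}
step 3 deliver 2→0: 0={lead,t=1,log=-}
step 4 propose(0,'q'): 0={lead,t=1,log=q}
step 5 deliver 0→2: 2={foll,t=1,log=q}
step 6 deliver 2→0: —
step 7 deliver 0→1: 1={foll,t=1,log=-}
step 8 deliver 1→0: —
step 9 timeout(2): 2={cand,t=2,log=q}
step 10 deliver 2→0: 0={foll,t=2,log=q}
step 11 deliver 0→2: 2={lead,t=2,log=q}
step 12 deliver 2→1: 1={foll,t=2,log=-}
step 13 deliver 1→2: —
step 14 deliver 1→2: —
step 15 propose(0,'r'): —
step 16 deliver 2→0: —
step 17 deliver 0→2: —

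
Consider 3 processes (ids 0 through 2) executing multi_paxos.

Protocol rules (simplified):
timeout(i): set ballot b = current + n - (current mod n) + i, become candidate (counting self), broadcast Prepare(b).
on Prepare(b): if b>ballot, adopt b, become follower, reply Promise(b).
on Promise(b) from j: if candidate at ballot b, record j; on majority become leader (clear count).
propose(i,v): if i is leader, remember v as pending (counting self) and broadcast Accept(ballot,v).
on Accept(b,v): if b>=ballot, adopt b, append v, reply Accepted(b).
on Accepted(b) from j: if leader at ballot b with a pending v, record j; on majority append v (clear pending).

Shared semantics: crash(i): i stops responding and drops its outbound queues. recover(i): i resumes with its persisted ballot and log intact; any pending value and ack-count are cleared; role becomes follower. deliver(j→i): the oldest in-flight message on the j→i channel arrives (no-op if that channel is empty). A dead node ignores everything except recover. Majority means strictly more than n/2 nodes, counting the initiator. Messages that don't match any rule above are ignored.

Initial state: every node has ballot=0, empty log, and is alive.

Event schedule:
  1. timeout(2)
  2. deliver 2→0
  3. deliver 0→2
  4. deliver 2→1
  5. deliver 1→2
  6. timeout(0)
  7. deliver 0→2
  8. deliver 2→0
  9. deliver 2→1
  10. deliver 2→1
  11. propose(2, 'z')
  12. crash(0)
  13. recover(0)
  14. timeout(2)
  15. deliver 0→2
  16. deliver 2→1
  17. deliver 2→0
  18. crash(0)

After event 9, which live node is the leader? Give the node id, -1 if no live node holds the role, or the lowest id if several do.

after 1 — timeout(2): n2:cand/b5/[-]
after 2 — deliver 2→0: n0:foll/b5/[-]
after 3 — deliver 0→2: n2:lead/b5/[-]
after 4 — deliver 2→1: n1:foll/b5/[-]
after 5 — deliver 1→2: ·
after 6 — timeout(0): n0:cand/b6/[-]
after 7 — deliver 0→2: n2:foll/b6/[-]
after 8 — deliver 2→0: n0:lead/b6/[-]
after 9 — deliver 2→1: ·

0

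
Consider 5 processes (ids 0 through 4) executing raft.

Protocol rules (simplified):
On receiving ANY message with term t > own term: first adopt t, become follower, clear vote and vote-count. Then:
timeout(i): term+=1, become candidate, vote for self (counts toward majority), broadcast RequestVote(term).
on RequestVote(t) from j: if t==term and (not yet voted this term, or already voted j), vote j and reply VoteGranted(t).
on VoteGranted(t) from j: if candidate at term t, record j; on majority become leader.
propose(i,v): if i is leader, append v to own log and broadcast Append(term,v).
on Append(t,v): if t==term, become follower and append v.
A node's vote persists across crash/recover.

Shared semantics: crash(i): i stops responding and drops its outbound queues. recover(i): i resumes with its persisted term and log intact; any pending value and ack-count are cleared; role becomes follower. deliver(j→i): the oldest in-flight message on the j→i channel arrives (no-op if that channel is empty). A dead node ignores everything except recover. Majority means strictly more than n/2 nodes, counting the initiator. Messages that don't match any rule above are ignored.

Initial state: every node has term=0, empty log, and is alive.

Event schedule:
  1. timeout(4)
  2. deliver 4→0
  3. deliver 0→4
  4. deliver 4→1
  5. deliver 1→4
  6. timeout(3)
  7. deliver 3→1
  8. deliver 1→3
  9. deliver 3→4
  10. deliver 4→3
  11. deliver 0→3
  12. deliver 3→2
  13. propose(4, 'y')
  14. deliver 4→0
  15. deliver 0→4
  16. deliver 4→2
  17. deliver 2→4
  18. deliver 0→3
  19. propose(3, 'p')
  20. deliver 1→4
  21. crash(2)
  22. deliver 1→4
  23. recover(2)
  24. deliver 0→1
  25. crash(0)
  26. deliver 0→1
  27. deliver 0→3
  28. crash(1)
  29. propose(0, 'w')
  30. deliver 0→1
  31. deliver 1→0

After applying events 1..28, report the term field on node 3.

step 1 timeout(4): 4={cand,t=1,log=-}
step 2 deliver 4→0: 0={foll,t=1,log=-}
step 3 deliver 0→4: —
step 4 deliver 4→1: 1={foll,t=1,log=-}
step 5 deliver 1→4: 4={lead,t=1,log=-}
step 6 timeout(3): 3={cand,t=1,log=-}
step 7 deliver 3→1: —
step 8 deliver 1→3: —
step 9 deliver 3→4: —
step 10 deliver 4→3: —
step 11 deliver 0→3: —
step 12 deliver 3→2: 2={foll,t=1,log=-}
step 13 propose(4,'y'): 4={lead,t=1,log=y}
step 14 deliver 4→0: 0={foll,t=1,log=y}
step 15 deliver 0→4: —
step 16 deliver 4→2: —
step 17 deliver 2→4: —
step 18 deliver 0→3: —
step 19 propose(3,'p'): —
step 20 deliver 1→4: —
step 21 crash(2): 2={✗foll,t=1,log=-}
step 22 deliver 1→4: —
step 23 recover(2): 2={foll,t=1,log=-}
step 24 deliver 0→1: —
step 25 crash(0): 0={✗foll,t=1,log=y}
step 26 deliver 0→1: —
step 27 deliver 0→3: —
step 28 crash(1): 1={✗foll,t=1,log=-}

1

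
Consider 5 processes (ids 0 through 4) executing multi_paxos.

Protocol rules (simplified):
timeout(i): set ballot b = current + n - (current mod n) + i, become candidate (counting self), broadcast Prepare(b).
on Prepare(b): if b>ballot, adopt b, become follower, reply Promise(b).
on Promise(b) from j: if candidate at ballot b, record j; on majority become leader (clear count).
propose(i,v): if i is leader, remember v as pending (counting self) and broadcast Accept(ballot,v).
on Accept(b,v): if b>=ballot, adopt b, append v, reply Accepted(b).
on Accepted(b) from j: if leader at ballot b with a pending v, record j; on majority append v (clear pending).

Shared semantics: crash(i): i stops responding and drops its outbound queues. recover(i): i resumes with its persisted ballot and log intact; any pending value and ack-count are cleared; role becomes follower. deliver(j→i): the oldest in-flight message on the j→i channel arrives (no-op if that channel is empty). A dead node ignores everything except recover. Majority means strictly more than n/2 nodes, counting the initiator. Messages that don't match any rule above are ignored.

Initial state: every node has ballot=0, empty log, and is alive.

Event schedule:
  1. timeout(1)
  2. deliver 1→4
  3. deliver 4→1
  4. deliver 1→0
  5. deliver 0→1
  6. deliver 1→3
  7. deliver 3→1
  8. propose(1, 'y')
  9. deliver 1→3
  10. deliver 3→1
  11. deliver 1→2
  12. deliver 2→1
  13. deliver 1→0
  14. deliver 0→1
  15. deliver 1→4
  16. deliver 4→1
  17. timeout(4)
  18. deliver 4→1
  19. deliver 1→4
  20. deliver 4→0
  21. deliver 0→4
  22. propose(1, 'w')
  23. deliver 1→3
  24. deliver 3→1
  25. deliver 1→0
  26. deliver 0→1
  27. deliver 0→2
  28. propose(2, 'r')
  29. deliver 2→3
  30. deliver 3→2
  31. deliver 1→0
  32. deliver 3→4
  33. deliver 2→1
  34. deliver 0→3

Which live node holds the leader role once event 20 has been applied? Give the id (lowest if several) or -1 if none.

-1

step 1 timeout(1): 1={cand,b=6,log=-}
step 2 deliver 1→4: 4={foll,b=6,log=-}
step 3 deliver 4→1: —
step 4 deliver 1→0: 0={foll,b=6,log=-}
step 5 deliver 0→1: 1={lead,b=6,log=-}
step 6 deliver 1→3: 3={foll,b=6,log=-}
step 7 deliver 3→1: —
step 8 propose(1,'y'): —
step 9 deliver 1→3: 3={foll,b=6,log=y}
step 10 deliver 3→1: —
step 11 deliver 1→2: 2={foll,b=6,log=-}
step 12 deliver 2→1: —
step 13 deliver 1→0: 0={foll,b=6,log=y}
step 14 deliver 0→1: 1={lead,b=6,log=y}
step 15 deliver 1→4: 4={foll,b=6,log=y}
step 16 deliver 4→1: —
step 17 timeout(4): 4={cand,b=14,log=y}
step 18 deliver 4→1: 1={foll,b=14,log=y}
step 19 deliver 1→4: —
step 20 deliver 4→0: 0={foll,b=14,log=y}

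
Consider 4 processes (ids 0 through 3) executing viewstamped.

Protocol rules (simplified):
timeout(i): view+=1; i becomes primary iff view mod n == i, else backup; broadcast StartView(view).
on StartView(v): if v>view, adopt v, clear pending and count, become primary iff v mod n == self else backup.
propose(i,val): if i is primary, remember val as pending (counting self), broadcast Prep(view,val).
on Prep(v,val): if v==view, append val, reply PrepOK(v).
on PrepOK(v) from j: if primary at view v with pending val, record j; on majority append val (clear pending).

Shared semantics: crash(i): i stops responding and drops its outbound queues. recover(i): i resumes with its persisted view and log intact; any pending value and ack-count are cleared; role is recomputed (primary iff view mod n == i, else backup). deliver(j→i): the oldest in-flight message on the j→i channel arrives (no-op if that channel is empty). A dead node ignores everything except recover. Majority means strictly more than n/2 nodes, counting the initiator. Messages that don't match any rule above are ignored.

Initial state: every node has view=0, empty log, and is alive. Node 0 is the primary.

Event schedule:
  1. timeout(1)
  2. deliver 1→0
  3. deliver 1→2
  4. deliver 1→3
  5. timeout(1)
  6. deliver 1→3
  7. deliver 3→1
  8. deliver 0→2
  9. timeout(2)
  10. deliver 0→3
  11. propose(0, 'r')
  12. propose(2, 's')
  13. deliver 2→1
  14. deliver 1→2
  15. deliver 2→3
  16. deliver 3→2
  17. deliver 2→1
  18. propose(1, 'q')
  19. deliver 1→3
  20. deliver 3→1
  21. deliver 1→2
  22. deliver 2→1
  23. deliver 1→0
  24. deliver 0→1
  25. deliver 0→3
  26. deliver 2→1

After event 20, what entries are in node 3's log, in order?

empty

1. timeout(1):  <1:prim v1 ->
2. deliver 1→0:  <0:back v1 ->
3. deliver 1→2:  <2:back v1 ->
4. deliver 1→3:  <3:back v1 ->
5. timeout(1):  <1:back v2 ->
6. deliver 1→3:  <3:back v2 ->
7. deliver 3→1:  nop
8. deliver 0→2:  nop
9. timeout(2):  <2:prim v2 ->
10. deliver 0→3:  nop
11. propose(0,'r'):  nop
12. propose(2,'s'):  nop
13. deliver 2→1:  nop
14. deliver 1→2:  nop
15. deliver 2→3:  nop
16. deliver 3→2:  nop
17. deliver 2→1:  <1:back v2 s>
18. propose(1,'q'):  nop
19. deliver 1→3:  nop
20. deliver 3→1:  nop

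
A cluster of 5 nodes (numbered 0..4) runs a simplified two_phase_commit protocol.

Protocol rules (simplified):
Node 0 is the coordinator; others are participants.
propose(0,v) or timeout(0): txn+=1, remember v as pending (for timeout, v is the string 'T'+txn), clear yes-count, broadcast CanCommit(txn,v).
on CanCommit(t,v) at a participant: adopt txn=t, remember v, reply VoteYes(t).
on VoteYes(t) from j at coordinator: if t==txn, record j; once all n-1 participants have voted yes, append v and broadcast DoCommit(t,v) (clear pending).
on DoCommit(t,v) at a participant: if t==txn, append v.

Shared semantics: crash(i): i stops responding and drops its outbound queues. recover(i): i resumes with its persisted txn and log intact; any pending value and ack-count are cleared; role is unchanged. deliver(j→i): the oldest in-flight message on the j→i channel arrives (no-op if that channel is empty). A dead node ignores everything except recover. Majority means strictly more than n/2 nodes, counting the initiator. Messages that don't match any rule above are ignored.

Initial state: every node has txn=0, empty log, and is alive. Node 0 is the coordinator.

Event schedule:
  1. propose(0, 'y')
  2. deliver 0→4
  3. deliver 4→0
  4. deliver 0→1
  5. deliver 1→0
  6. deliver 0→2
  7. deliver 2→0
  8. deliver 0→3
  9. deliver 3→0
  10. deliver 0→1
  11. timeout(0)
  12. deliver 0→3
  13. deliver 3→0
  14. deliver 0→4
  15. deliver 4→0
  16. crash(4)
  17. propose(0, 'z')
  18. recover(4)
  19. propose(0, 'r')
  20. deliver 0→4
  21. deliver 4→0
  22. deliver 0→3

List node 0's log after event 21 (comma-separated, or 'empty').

1. propose(0,'y'):  <0:coor t1 ->
2. deliver 0→4:  <4:part t1 ->
3. deliver 4→0:  nop
4. deliver 0→1:  <1:part t1 ->
5. deliver 1→0:  nop
6. deliver 0→2:  <2:part t1 ->
7. deliver 2→0:  nop
8. deliver 0→3:  <3:part t1 ->
9. deliver 3→0:  <0:coor t1 y>
10. deliver 0→1:  <1:part t1 y>
11. timeout(0):  <0:coor t2 y>
12. deliver 0→3:  <3:part t1 y>
13. deliver 3→0:  nop
14. deliver 0→4:  <4:part t1 y>
15. deliver 4→0:  nop
16. crash(4):  <4:✗part t1 y>
17. propose(0,'z'):  <0:coor t3 y>
18. recover(4):  <4:part t1 y>
19. propose(0,'r'):  <0:coor t4 y>
20. deliver 0→4:  <4:part t2 y>
21. deliver 4→0:  nop

y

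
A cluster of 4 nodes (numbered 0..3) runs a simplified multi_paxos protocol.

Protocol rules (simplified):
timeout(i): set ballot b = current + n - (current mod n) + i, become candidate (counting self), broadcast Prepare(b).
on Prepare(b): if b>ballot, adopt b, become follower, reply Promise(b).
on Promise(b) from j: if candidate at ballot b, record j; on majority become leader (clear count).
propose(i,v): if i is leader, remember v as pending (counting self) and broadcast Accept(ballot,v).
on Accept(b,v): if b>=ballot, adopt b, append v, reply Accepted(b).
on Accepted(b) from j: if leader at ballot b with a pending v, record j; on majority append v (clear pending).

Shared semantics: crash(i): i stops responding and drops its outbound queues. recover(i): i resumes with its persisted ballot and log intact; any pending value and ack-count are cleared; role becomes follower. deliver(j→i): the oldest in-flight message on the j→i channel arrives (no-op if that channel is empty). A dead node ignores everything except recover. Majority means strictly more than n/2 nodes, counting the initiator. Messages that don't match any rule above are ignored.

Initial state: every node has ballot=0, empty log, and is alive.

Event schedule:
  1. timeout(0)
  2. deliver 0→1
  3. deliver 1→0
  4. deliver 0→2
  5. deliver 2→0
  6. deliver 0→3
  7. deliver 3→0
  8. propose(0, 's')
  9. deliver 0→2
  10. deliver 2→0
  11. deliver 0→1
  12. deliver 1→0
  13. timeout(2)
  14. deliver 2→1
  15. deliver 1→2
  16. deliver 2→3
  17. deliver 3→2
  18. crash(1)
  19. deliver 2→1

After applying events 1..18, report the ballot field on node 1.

1. timeout(0):  <0:cand b4 ->
2. deliver 0→1:  <1:foll b4 ->
3. deliver 1→0:  nop
4. deliver 0→2:  <2:foll b4 ->
5. deliver 2→0:  <0:lead b4 ->
6. deliver 0→3:  <3:foll b4 ->
7. deliver 3→0:  nop
8. propose(0,'s'):  nop
9. deliver 0→2:  <2:foll b4 s>
10. deliver 2→0:  nop
11. deliver 0→1:  <1:foll b4 s>
12. deliver 1→0:  <0:lead b4 s>
13. timeout(2):  <2:cand b10 s>
14. deliver 2→1:  <1:foll b10 s>
15. deliver 1→2:  nop
16. deliver 2→3:  <3:foll b10 ->
17. deliver 3→2:  <2:lead b10 s>
18. crash(1):  <1:✗foll b10 s>

10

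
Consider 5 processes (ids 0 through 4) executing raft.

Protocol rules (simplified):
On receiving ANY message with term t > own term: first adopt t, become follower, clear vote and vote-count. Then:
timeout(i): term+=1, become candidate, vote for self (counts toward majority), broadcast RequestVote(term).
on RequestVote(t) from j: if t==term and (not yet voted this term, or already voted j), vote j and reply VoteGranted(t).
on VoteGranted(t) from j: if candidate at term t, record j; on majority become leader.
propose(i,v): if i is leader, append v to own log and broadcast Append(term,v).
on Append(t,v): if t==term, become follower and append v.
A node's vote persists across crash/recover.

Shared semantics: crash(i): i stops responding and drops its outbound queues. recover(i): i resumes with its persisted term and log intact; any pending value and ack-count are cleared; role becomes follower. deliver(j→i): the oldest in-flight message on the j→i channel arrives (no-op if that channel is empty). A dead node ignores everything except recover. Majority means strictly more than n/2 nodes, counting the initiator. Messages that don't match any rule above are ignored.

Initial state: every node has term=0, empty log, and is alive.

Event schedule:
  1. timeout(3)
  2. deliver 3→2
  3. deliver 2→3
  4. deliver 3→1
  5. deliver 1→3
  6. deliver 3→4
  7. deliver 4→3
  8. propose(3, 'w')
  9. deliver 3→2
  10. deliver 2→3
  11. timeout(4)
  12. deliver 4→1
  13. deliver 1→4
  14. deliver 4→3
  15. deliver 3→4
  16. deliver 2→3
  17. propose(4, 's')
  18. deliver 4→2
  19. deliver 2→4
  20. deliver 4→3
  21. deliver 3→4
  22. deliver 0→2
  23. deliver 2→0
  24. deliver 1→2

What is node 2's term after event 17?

after 1 — timeout(3): n3:cand/t1/[-]
after 2 — deliver 3→2: n2:foll/t1/[-]
after 3 — deliver 2→3: ·
after 4 — deliver 3→1: n1:foll/t1/[-]
after 5 — deliver 1→3: n3:lead/t1/[-]
after 6 — deliver 3→4: n4:foll/t1/[-]
after 7 — deliver 4→3: ·
after 8 — propose(3,'w'): n3:lead/t1/[w]
after 9 — deliver 3→2: n2:foll/t1/[w]
after 10 — deliver 2→3: ·
after 11 — timeout(4): n4:cand/t2/[-]
after 12 — deliver 4→1: n1:foll/t2/[-]
after 13 — deliver 1→4: ·
after 14 — deliver 4→3: n3:foll/t2/[w]
after 15 — deliver 3→4: ·
after 16 — deliver 2→3: ·
after 17 — propose(4,'s'): ·

1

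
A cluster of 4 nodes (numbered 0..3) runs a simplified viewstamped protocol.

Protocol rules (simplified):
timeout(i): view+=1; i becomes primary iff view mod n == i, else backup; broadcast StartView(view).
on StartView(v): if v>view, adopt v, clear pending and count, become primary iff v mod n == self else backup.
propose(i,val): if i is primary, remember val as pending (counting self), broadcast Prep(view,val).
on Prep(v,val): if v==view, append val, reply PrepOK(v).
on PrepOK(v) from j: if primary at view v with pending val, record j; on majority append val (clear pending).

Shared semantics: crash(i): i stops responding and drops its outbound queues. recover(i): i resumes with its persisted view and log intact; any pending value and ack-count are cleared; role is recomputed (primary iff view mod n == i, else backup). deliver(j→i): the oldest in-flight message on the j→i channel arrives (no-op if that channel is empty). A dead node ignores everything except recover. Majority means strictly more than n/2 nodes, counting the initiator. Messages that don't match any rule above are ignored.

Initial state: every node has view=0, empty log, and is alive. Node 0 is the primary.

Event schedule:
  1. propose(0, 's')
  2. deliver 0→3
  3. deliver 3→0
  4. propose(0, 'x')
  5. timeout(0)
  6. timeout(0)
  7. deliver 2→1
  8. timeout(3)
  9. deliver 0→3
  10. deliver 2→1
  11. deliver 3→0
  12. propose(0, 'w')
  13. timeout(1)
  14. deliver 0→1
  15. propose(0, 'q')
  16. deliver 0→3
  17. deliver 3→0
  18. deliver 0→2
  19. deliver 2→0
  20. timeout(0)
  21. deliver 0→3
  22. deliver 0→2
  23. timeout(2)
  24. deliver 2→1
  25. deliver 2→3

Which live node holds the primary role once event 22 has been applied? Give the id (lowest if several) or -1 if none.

e1 propose(0,'s'): ·
e2 deliver 0→3: 3[back,v=0,s]
e3 deliver 3→0: ·
e4 propose(0,'x'): ·
e5 timeout(0): 0[back,v=1,-]
e6 timeout(0): 0[back,v=2,-]
e7 deliver 2→1: ·
e8 timeout(3): 3[back,v=1,s]
e9 deliver 0→3: ·
e10 deliver 2→1: ·
e11 deliver 3→0: ·
e12 propose(0,'w'): ·
e13 timeout(1): 1[prim,v=1,-]
e14 deliver 0→1: ·
e15 propose(0,'q'): ·
e16 deliver 0→3: ·
e17 deliver 3→0: ·
e18 deliver 0→2: 2[back,v=0,s]
e19 deliver 2→0: ·
e20 timeout(0): 0[back,v=3,-]
e21 deliver 0→3: 3[back,v=2,s]
e22 deliver 0→2: 2[back,v=0,s,x]

1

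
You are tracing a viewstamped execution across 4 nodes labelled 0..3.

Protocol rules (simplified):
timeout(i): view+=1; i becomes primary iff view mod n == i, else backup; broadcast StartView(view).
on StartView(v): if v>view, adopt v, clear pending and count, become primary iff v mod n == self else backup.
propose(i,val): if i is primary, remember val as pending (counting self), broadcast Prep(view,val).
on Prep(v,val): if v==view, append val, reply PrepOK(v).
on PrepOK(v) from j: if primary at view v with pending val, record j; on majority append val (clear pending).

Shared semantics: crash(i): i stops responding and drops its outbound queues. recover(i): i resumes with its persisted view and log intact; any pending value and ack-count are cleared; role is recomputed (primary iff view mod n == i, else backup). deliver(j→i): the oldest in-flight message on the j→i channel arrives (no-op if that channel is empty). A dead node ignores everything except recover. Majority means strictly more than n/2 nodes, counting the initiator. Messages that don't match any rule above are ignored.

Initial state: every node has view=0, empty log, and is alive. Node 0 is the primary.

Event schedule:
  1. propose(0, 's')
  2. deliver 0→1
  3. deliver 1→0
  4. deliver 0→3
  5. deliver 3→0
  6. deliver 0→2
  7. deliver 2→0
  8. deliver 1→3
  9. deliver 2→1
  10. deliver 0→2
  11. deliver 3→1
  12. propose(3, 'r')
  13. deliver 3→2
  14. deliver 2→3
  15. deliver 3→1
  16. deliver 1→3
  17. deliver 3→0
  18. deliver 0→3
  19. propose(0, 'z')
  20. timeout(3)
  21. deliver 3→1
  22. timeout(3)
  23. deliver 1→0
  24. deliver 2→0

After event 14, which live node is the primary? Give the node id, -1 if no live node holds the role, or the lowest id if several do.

step 1 propose(0,'s'): —
step 2 deliver 0→1: 1={back,v=0,log=s}
step 3 deliver 1→0: —
step 4 deliver 0→3: 3={back,v=0,log=s}
step 5 deliver 3→0: 0={prim,v=0,log=s}
step 6 deliver 0→2: 2={back,v=0,log=s}
step 7 deliver 2→0: —
step 8 deliver 1→3: —
step 9 deliver 2→1: —
step 10 deliver 0→2: —
step 11 deliver 3→1: —
step 12 propose(3,'r'): —
step 13 deliver 3→2: —
step 14 deliver 2→3: —

0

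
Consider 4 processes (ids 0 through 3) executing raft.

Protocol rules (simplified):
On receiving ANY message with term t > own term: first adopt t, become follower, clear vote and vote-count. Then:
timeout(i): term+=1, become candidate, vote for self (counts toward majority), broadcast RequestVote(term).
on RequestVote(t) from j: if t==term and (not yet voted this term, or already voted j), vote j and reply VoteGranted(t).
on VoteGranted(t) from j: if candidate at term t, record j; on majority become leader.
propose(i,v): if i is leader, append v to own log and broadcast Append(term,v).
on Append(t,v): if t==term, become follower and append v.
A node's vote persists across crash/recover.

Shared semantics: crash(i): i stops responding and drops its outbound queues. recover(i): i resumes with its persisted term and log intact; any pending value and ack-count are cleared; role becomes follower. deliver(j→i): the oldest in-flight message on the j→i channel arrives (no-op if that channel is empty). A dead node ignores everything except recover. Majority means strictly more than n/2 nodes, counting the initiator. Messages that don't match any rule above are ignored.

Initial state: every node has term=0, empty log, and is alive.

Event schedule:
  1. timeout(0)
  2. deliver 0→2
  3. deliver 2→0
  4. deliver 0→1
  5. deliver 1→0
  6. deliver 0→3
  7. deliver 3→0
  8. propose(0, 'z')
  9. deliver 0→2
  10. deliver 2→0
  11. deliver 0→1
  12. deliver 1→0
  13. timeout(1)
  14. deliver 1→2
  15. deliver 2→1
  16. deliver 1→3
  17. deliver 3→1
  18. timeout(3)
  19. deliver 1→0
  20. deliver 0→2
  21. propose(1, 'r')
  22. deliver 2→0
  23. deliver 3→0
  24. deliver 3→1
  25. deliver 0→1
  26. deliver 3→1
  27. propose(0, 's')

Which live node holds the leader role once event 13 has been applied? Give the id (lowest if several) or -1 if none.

step 1 timeout(0): 0={cand,t=1,log=-}
step 2 deliver 0→2: 2={foll,t=1,log=-}
step 3 deliver 2→0: —
step 4 deliver 0→1: 1={foll,t=1,log=-}
step 5 deliver 1→0: 0={lead,t=1,log=-}
step 6 deliver 0→3: 3={foll,t=1,log=-}
step 7 deliver 3→0: —
step 8 propose(0,'z'): 0={lead,t=1,log=z}
step 9 deliver 0→2: 2={foll,t=1,log=z}
step 10 deliver 2→0: —
step 11 deliver 0→1: 1={foll,t=1,log=z}
step 12 deliver 1→0: —
step 13 timeout(1): 1={cand,t=2,log=z}

0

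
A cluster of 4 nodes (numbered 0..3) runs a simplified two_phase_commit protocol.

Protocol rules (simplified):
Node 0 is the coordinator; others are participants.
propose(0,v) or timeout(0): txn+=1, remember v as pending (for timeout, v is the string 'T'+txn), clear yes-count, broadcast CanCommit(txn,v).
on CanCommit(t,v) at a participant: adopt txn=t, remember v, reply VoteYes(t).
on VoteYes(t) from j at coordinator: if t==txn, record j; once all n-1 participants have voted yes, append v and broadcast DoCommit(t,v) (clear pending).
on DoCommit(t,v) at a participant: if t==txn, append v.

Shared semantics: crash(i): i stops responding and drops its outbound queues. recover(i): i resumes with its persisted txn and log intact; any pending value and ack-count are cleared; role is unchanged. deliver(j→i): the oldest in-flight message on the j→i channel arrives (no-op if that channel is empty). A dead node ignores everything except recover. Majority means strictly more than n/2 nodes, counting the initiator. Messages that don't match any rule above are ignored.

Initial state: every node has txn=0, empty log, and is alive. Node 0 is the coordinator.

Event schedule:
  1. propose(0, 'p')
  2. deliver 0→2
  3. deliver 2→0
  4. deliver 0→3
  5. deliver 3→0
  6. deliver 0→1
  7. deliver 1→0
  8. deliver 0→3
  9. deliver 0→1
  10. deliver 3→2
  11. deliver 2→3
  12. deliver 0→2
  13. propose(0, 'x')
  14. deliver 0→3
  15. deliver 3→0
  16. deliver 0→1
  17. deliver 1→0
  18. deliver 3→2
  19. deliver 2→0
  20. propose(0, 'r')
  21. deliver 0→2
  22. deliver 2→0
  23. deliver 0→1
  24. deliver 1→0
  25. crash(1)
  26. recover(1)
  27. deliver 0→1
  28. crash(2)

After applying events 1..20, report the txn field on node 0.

3

after 1 — propose(0,'p'): n0:coor/t1/[-]
after 2 — deliver 0→2: n2:part/t1/[-]
after 3 — deliver 2→0: ·
after 4 — deliver 0→3: n3:part/t1/[-]
after 5 — deliver 3→0: ·
after 6 — deliver 0→1: n1:part/t1/[-]
after 7 — deliver 1→0: n0:coor/t1/[p]
after 8 — deliver 0→3: n3:part/t1/[p]
after 9 — deliver 0→1: n1:part/t1/[p]
after 10 — deliver 3→2: ·
after 11 — deliver 2→3: ·
after 12 — deliver 0→2: n2:part/t1/[p]
after 13 — propose(0,'x'): n0:coor/t2/[p]
after 14 — deliver 0→3: n3:part/t2/[p]
after 15 — deliver 3→0: ·
after 16 — deliver 0→1: n1:part/t2/[p]
after 17 — deliver 1→0: ·
after 18 — deliver 3→2: ·
after 19 — deliver 2→0: ·
after 20 — propose(0,'r'): n0:coor/t3/[p]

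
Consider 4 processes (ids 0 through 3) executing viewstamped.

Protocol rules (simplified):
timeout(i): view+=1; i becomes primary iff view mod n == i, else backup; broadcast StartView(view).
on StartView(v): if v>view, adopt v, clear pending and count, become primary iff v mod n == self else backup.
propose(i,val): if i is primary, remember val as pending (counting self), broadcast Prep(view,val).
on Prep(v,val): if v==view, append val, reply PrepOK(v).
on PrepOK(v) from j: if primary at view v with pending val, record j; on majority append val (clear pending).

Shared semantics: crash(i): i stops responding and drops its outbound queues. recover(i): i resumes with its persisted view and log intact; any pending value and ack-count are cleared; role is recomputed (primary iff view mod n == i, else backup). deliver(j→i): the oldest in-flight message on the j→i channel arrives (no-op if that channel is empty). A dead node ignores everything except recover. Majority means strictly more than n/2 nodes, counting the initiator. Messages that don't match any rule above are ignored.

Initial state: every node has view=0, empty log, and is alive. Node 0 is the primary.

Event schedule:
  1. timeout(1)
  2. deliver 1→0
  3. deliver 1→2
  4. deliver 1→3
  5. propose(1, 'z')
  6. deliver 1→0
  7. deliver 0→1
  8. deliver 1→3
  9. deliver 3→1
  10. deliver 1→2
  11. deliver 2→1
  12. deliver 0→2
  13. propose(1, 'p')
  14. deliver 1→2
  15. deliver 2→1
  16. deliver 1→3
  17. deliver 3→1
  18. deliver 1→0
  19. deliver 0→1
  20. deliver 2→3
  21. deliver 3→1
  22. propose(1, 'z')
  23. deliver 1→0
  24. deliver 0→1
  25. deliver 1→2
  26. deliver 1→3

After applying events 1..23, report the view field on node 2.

1

[1] timeout(1) → N1(prim v1 [-])
[2] deliver 1→0 → N0(back v1 [-])
[3] deliver 1→2 → N2(back v1 [-])
[4] deliver 1→3 → N3(back v1 [-])
[5] propose(1,'z') → ∅
[6] deliver 1→0 → N0(back v1 [z])
[7] deliver 0→1 → ∅
[8] deliver 1→3 → N3(back v1 [z])
[9] deliver 3→1 → N1(prim v1 [z])
[10] deliver 1→2 → N2(back v1 [z])
[11] deliver 2→1 → ∅
[12] deliver 0→2 → ∅
[13] propose(1,'p') → ∅
[14] deliver 1→2 → N2(back v1 [z,p])
[15] deliver 2→1 → ∅
[16] deliver 1→3 → N3(back v1 [z,p])
[17] deliver 3→1 → N1(prim v1 [z,p])
[18] deliver 1→0 → N0(back v1 [z,p])
[19] deliver 0→1 → ∅
[20] deliver 2→3 → ∅
[21] deliver 3→1 → ∅
[22] propose(1,'z') → ∅
[23] deliver 1→0 → N0(back v1 [z,p,z])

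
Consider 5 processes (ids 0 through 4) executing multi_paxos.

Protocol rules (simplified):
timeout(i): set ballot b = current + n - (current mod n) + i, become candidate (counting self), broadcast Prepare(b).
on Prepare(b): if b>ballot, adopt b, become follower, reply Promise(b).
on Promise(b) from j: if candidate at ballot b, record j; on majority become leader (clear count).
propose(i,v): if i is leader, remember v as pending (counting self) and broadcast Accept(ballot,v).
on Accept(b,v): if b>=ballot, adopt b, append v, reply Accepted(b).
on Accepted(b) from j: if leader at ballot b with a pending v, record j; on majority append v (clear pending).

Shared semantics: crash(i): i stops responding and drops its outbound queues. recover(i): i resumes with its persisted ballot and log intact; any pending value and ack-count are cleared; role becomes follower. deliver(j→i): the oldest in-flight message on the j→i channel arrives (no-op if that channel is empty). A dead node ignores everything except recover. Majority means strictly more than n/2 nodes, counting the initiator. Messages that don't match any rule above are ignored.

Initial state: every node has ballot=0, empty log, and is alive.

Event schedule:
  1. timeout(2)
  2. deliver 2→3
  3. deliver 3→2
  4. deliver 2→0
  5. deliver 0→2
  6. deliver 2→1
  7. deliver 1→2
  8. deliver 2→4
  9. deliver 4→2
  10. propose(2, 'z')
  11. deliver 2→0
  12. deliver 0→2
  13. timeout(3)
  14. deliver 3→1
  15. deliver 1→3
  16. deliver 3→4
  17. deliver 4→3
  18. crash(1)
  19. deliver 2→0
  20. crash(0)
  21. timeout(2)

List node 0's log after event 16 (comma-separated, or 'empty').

z

[1] timeout(2) → N2(cand b7 [-])
[2] deliver 2→3 → N3(foll b7 [-])
[3] deliver 3→2 → ∅
[4] deliver 2→0 → N0(foll b7 [-])
[5] deliver 0→2 → N2(lead b7 [-])
[6] deliver 2→1 → N1(foll b7 [-])
[7] deliver 1→2 → ∅
[8] deliver 2→4 → N4(foll b7 [-])
[9] deliver 4→2 → ∅
[10] propose(2,'z') → ∅
[11] deliver 2→0 → N0(foll b7 [z])
[12] deliver 0→2 → ∅
[13] timeout(3) → N3(cand b13 [-])
[14] deliver 3→1 → N1(foll b13 [-])
[15] deliver 1→3 → ∅
[16] deliver 3→4 → N4(foll b13 [-])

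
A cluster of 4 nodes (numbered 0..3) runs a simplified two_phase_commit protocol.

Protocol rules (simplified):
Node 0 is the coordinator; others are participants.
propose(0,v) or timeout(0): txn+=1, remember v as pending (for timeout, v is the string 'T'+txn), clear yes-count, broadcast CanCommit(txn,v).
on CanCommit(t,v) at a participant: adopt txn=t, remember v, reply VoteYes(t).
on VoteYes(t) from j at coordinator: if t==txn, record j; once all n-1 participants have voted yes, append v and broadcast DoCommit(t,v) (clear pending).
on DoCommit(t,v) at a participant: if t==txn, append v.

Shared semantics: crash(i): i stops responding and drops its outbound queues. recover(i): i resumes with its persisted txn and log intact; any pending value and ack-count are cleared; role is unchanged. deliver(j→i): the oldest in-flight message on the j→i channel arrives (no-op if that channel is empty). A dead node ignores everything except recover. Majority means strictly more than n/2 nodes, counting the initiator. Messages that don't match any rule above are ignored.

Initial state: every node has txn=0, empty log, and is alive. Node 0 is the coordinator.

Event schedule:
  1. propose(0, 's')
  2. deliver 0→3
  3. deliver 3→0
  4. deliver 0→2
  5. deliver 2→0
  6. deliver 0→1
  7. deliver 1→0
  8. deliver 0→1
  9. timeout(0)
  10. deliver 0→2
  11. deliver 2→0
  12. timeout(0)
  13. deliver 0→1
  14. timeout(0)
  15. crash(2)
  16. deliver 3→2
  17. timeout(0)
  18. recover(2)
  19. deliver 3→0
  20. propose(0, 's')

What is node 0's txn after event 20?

e1 propose(0,'s'): 0[coor,t=1,-]
e2 deliver 0→3: 3[part,t=1,-]
e3 deliver 3→0: ·
e4 deliver 0→2: 2[part,t=1,-]
e5 deliver 2→0: ·
e6 deliver 0→1: 1[part,t=1,-]
e7 deliver 1→0: 0[coor,t=1,s]
e8 deliver 0→1: 1[part,t=1,s]
e9 timeout(0): 0[coor,t=2,s]
e10 deliver 0→2: 2[part,t=1,s]
e11 deliver 2→0: ·
e12 timeout(0): 0[coor,t=3,s]
e13 deliver 0→1: 1[part,t=2,s]
e14 timeout(0): 0[coor,t=4,s]
e15 crash(2): 2[✗part,t=1,s]
e16 deliver 3→2: ·
e17 timeout(0): 0[coor,t=5,s]
e18 recover(2): 2[part,t=1,s]
e19 deliver 3→0: ·
e20 propose(0,'s'): 0[coor,t=6,s]

6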